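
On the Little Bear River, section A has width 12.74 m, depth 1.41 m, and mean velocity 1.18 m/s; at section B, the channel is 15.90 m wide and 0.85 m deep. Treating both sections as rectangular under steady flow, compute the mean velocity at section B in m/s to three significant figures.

1.57 m/s

Q = A₁V₁ = (12.74×1.41) × 1.18 = 21.20 m³/s
A₂ = 15.90 × 0.85 = 13.52 m²
V₂ = Q/A₂ = 21.20/13.52 = 1.568 m/s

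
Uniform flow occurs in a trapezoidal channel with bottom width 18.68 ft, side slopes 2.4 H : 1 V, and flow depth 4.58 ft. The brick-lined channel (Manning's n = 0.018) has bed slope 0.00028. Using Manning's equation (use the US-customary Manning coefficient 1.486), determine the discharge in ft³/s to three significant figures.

A = (b + z·y)·y = (18.68 + 2.4×4.58)×4.58 = 135.9 ft²
P = b + 2y√(1+z²) = 18.68 + 2×4.58×√(1+2.4²) = 42.50 ft
R = A/P = 135.9/42.50 = 3.198 ft
Q = (1.486/n)·A·R^(2/3)·S^(1/2) = (1.486/0.018) × 135.9 × 3.198^(2/3) × 0.00028^(1/2) = 407.5 ft³/s

407 ft³/s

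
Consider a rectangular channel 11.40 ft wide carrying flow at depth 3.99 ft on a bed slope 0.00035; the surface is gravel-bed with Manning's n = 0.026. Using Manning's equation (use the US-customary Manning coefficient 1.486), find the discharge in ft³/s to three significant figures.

A = b·y = 11.40 × 3.99 = 45.49 ft²
P = b + 2y = 11.40 + 2×3.99 = 19.38 ft
R = A/P = 45.49/19.38 = 2.347 ft
Q = (1.486/n)·A·R^(2/3)·S^(1/2) = (1.486/0.026) × 45.49 × 2.347^(2/3) × 0.00035^(1/2) = 85.90 ft³/s

85.9 ft³/s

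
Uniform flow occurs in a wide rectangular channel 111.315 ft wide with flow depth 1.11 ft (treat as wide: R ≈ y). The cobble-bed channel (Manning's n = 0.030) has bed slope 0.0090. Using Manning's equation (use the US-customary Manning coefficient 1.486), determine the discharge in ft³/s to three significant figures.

622 ft³/s

A = b·y = 111.315 × 1.11 = 123.6 ft²
Wide channel: R ≈ y = 1.11 ft
Q = (1.486/n)·A·R^(2/3)·S^(1/2) = (1.486/0.030) × 123.6 × 1.110^(2/3) × 0.0090^(1/2) = 622.5 ft³/s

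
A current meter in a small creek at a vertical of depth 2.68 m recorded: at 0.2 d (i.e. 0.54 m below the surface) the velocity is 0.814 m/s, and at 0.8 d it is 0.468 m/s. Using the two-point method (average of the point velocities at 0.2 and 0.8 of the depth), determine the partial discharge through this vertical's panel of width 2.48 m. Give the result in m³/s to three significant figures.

v̄ = (0.814 + 0.468) / 2 = 0.6410 m/s
q = v̄ × d × w = 0.6410 × 2.68 × 2.48 = 4.260 m³/s

4.26 m³/s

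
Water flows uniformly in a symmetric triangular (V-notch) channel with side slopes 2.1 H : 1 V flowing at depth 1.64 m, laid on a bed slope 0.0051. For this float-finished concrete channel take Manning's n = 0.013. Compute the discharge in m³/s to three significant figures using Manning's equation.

A = z·y² = 2.1×1.64² = 5.648 m²
P = 2y√(1+z²) = 2×1.64×√(1+2.1²) = 7.629 m
R = A/P = 5.648/7.629 = 0.7403 m
Q = (1/n)·A·R^(2/3)·S^(1/2) = (1/0.013) × 5.648 × 0.7403^(2/3) × 0.0051^(1/2) = 25.39 m³/s

25.4 m³/s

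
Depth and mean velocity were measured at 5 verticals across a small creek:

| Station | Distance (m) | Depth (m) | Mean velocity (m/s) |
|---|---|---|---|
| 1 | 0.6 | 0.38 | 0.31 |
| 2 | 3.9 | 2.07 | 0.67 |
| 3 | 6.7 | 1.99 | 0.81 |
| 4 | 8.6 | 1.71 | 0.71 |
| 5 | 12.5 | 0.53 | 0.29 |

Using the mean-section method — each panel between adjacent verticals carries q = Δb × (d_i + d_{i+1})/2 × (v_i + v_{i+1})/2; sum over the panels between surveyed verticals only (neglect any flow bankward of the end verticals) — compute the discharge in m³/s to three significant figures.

Panel 1-2: Δb = 3.3 m, d̄ = (0.38+2.07)/2 = 1.225, v̄ = (0.31+0.67)/2 = 0.49 → q = 3.3×1.225×0.49 = 1.981 m³/s
Panel 2-3: Δb = 2.8 m, d̄ = (2.07+1.99)/2 = 2.03, v̄ = (0.67+0.81)/2 = 0.74 → q = 2.8×2.03×0.74 = 4.206 m³/s
Panel 3-4: Δb = 1.9 m, d̄ = (1.99+1.71)/2 = 1.85, v̄ = (0.81+0.71)/2 = 0.76 → q = 1.9×1.85×0.76 = 2.671 m³/s
Panel 4-5: Δb = 3.9 m, d̄ = (1.71+0.53)/2 = 1.12, v̄ = (0.71+0.29)/2 = 0.5 → q = 3.9×1.12×0.5 = 2.184 m³/s
Q = Σ q = 11.04 m³/s

11.0 m³/s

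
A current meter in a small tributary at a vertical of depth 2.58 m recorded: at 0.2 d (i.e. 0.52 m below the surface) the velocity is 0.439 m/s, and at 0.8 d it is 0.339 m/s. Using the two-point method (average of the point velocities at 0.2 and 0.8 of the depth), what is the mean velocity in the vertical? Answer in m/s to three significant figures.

v̄ = (0.439 + 0.339) / 2 = 0.3890 m/s

0.389 m/s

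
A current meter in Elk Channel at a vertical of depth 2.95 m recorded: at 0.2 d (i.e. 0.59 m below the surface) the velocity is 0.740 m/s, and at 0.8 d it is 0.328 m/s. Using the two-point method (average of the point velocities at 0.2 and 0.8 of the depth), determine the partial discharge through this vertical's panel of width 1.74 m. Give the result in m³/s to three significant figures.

v̄ = (0.740 + 0.328) / 2 = 0.5340 m/s
q = v̄ × d × w = 0.5340 × 2.95 × 1.74 = 2.741 m³/s

2.74 m³/s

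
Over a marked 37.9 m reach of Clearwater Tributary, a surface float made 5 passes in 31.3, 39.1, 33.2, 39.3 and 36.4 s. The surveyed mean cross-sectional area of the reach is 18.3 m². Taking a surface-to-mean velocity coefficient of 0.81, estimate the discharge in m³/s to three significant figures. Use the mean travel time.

t̄ = (31.3 + 39.1 + 33.2 + 39.3 + 36.4) / 5 = 35.86 s
v_surface = L / t̄ = 37.9 / 35.86 = 1.057 m/s
v_mean = 0.81 × 1.057 = 0.8561 m/s
Q = A × v_mean = 18.3 × 0.8561 = 15.67 m³/s

15.7 m³/s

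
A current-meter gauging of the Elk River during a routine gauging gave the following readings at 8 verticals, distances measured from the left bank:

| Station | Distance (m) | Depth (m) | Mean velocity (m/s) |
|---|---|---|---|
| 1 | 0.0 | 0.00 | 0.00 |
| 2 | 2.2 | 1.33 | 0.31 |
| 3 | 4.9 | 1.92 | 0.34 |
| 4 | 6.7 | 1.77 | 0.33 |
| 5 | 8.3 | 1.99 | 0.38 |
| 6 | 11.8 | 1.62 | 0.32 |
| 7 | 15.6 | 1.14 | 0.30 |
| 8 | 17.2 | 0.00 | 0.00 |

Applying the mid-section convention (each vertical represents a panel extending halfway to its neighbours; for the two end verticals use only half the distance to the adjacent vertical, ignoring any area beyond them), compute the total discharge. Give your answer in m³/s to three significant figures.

8.22 m³/s

w_2 = (4.9 − 0.0)/2 = 2.45 m; q_2 = 0.31 × 1.33 × 2.45 = 1.010 m³/s
w_3 = (6.7 − 2.2)/2 = 2.25 m; q_3 = 0.34 × 1.92 × 2.25 = 1.469 m³/s
w_4 = (8.3 − 4.9)/2 = 1.7 m; q_4 = 0.33 × 1.77 × 1.7 = 0.9930 m³/s
w_5 = (11.8 − 6.7)/2 = 2.55 m; q_5 = 0.38 × 1.99 × 2.55 = 1.928 m³/s
w_6 = (15.6 − 8.3)/2 = 3.65 m; q_6 = 0.32 × 1.62 × 3.65 = 1.892 m³/s
w_7 = (17.2 − 11.8)/2 = 2.7 m; q_7 = 0.30 × 1.14 × 2.7 = 0.9234 m³/s
Stations 1, 8 contribute zero (depth or velocity is 0).
Q = Σ qᵢ = 8.216 m³/s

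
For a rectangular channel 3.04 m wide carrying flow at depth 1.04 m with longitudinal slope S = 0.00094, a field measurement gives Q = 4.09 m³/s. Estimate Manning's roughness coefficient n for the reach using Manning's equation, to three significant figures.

A = b·y = 3.04 × 1.04 = 3.162 m²
P = b + 2y = 3.04 + 2×1.04 = 5.120 m
R = A/P = 3.162/5.120 = 0.6175 m
n = (1/Q)·A·R^(2/3)·S^(1/2) = (1/4.09) × 3.162 × 0.7251 × 0.03066 = 0.01719

0.0172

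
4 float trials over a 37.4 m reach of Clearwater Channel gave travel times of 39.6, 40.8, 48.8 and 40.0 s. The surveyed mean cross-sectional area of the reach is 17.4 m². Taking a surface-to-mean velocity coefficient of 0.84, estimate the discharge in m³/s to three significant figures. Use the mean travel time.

t̄ = (39.6 + 40.8 + 48.8 + 40.0) / 4 = 42.3 s
v_surface = L / t̄ = 37.4 / 42.3 = 0.8842 m/s
v_mean = 0.84 × 0.8842 = 0.7427 m/s
Q = A × v_mean = 17.4 × 0.7427 = 12.92 m³/s

12.9 m³/s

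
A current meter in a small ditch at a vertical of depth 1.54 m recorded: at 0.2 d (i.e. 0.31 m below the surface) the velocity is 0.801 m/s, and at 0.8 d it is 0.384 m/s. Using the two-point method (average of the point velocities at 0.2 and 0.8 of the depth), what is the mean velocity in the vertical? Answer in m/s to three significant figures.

v̄ = (0.801 + 0.384) / 2 = 0.5925 m/s

0.593 m/s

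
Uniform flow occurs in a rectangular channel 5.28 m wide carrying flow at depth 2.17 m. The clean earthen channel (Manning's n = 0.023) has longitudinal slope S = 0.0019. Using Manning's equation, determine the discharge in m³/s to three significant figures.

24.4 m³/s

A = b·y = 5.28 × 2.17 = 11.46 m²
P = b + 2y = 5.28 + 2×2.17 = 9.620 m
R = A/P = 11.46/9.620 = 1.191 m
Q = (1/n)·A·R^(2/3)·S^(1/2) = (1/0.023) × 11.46 × 1.191^(2/3) × 0.0019^(1/2) = 24.40 m³/s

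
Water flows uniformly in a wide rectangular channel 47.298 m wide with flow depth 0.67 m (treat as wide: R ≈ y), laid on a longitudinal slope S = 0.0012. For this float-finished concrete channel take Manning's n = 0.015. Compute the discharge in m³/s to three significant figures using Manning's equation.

A = b·y = 47.298 × 0.67 = 31.69 m²
Wide channel: R ≈ y = 0.67 m
Q = (1/n)·A·R^(2/3)·S^(1/2) = (1/0.015) × 31.69 × 0.6700^(2/3) × 0.0012^(1/2) = 56.04 m³/s

56.0 m³/s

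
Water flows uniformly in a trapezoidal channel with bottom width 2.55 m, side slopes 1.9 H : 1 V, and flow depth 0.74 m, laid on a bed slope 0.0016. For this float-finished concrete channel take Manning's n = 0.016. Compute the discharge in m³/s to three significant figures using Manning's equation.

4.68 m³/s

A = (b + z·y)·y = (2.55 + 1.9×0.74)×0.74 = 2.927 m²
P = b + 2y√(1+z²) = 2.55 + 2×0.74×√(1+1.9²) = 5.728 m
R = A/P = 2.927/5.728 = 0.5111 m
Q = (1/n)·A·R^(2/3)·S^(1/2) = (1/0.016) × 2.927 × 0.5111^(2/3) × 0.0016^(1/2) = 4.678 m³/s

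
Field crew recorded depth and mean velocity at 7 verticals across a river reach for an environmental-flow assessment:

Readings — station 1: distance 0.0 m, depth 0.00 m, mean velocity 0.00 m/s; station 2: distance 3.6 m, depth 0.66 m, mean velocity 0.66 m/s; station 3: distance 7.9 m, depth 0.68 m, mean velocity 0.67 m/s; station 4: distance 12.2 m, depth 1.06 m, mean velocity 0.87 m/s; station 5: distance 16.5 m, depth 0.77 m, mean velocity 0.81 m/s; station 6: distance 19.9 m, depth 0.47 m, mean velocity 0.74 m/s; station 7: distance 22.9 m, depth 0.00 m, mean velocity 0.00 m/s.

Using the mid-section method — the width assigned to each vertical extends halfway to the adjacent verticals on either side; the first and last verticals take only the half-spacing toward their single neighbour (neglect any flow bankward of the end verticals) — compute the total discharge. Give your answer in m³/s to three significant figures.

11.2 m³/s

w_2 = (7.9 − 0.0)/2 = 3.95 m; q_2 = 0.66 × 0.66 × 3.95 = 1.721 m³/s
w_3 = (12.2 − 3.6)/2 = 4.3 m; q_3 = 0.67 × 0.68 × 4.3 = 1.959 m³/s
w_4 = (16.5 − 7.9)/2 = 4.3 m; q_4 = 0.87 × 1.06 × 4.3 = 3.965 m³/s
w_5 = (19.9 − 12.2)/2 = 3.85 m; q_5 = 0.81 × 0.77 × 3.85 = 2.401 m³/s
w_6 = (22.9 − 16.5)/2 = 3.2 m; q_6 = 0.74 × 0.47 × 3.2 = 1.113 m³/s
Stations 1, 7 contribute zero (depth or velocity is 0).
Q = Σ qᵢ = 11.16 m³/s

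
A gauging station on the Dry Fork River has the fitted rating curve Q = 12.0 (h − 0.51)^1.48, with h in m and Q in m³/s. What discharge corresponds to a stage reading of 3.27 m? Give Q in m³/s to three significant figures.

Q = 12.0 × (3.27 − 0.51)^1.48 = 12.0 × 2.76^1.48 = 53.92 m³/s

53.9 m³/s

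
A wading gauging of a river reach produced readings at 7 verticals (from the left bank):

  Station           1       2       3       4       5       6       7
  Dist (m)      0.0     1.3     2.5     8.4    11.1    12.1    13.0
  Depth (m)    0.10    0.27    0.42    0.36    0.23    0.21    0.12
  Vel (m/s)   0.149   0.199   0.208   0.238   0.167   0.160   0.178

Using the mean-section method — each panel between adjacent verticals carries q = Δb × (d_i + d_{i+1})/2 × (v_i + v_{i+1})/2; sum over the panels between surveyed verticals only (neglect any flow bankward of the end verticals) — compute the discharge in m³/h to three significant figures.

Panel 1-2: Δb = 1.3 m, d̄ = (0.10+0.27)/2 = 0.185, v̄ = (0.149+0.199)/2 = 0.174 → q = 1.3×0.185×0.174 = 0.04185 m³/s
Panel 2-3: Δb = 1.2 m, d̄ = (0.27+0.42)/2 = 0.345, v̄ = (0.199+0.208)/2 = 0.2035 → q = 1.2×0.345×0.2035 = 0.08425 m³/s
Panel 3-4: Δb = 5.9 m, d̄ = (0.42+0.36)/2 = 0.39, v̄ = (0.208+0.238)/2 = 0.223 → q = 5.9×0.39×0.223 = 0.5131 m³/s
Panel 4-5: Δb = 2.7 m, d̄ = (0.36+0.23)/2 = 0.295, v̄ = (0.238+0.167)/2 = 0.2025 → q = 2.7×0.295×0.2025 = 0.1613 m³/s
Panel 5-6: Δb = 1 m, d̄ = (0.23+0.21)/2 = 0.22, v̄ = (0.167+0.160)/2 = 0.1635 → q = 1×0.22×0.1635 = 0.03597 m³/s
Panel 6-7: Δb = 0.9 m, d̄ = (0.21+0.12)/2 = 0.165, v̄ = (0.160+0.178)/2 = 0.169 → q = 0.9×0.165×0.169 = 0.02510 m³/s
Q = Σ q = 0.8616 m³/s
= 0.8616 × 3600 = 3102 m³/h

3100 m³/h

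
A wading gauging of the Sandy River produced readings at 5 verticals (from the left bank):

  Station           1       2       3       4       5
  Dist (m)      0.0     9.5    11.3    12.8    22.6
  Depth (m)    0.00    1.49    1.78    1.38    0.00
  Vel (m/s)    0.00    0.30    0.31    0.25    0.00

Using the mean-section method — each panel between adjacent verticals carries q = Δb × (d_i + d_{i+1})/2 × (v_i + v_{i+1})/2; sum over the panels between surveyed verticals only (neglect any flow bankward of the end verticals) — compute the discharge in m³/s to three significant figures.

3.47 m³/s

Panel 1-2: Δb = 9.5 m, d̄ = (0.00+1.49)/2 = 0.745, v̄ = (0.00+0.30)/2 = 0.15 → q = 9.5×0.745×0.15 = 1.062 m³/s
Panel 2-3: Δb = 1.8 m, d̄ = (1.49+1.78)/2 = 1.635, v̄ = (0.30+0.31)/2 = 0.305 → q = 1.8×1.635×0.305 = 0.8976 m³/s
Panel 3-4: Δb = 1.5 m, d̄ = (1.78+1.38)/2 = 1.58, v̄ = (0.31+0.25)/2 = 0.28 → q = 1.5×1.58×0.28 = 0.6636 m³/s
Panel 4-5: Δb = 9.8 m, d̄ = (1.38+0.00)/2 = 0.69, v̄ = (0.25+0.00)/2 = 0.125 → q = 9.8×0.69×0.125 = 0.8453 m³/s
Q = Σ q = 3.468 m³/s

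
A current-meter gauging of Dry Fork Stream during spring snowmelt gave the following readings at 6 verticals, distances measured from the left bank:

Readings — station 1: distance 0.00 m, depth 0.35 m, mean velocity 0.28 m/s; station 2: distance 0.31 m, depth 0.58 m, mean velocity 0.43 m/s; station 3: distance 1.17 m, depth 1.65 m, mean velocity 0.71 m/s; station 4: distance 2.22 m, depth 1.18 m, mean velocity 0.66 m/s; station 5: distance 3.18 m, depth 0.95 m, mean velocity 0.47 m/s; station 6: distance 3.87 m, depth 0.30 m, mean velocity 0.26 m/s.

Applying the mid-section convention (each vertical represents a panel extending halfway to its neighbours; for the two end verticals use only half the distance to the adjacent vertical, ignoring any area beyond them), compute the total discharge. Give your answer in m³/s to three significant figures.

w_1 = (0.31 − 0.00)/2 = 0.155 m; q_1 = 0.28 × 0.35 × 0.155 = 0.01519 m³/s
w_2 = (1.17 − 0.00)/2 = 0.585 m; q_2 = 0.43 × 0.58 × 0.585 = 0.1459 m³/s
w_3 = (2.22 − 0.31)/2 = 0.955 m; q_3 = 0.71 × 1.65 × 0.955 = 1.119 m³/s
w_4 = (3.18 − 1.17)/2 = 1.005 m; q_4 = 0.66 × 1.18 × 1.005 = 0.7827 m³/s
w_5 = (3.87 − 2.22)/2 = 0.825 m; q_5 = 0.47 × 0.95 × 0.825 = 0.3684 m³/s
w_6 = (3.87 − 3.18)/2 = 0.345 m; q_6 = 0.26 × 0.30 × 0.345 = 0.02691 m³/s
Q = Σ qᵢ = 2.458 m³/s

2.46 m³/s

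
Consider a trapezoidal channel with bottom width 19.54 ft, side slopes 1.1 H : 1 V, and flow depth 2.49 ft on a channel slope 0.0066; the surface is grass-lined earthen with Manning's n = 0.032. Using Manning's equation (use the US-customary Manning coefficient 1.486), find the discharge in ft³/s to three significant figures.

A = (b + z·y)·y = (19.54 + 1.1×2.49)×2.49 = 55.47 ft²
P = b + 2y√(1+z²) = 19.54 + 2×2.49×√(1+1.1²) = 26.94 ft
R = A/P = 55.47/26.94 = 2.059 ft
Q = (1.486/n)·A·R^(2/3)·S^(1/2) = (1.486/0.032) × 55.47 × 2.059^(2/3) × 0.0066^(1/2) = 338.7 ft³/s

339 ft³/s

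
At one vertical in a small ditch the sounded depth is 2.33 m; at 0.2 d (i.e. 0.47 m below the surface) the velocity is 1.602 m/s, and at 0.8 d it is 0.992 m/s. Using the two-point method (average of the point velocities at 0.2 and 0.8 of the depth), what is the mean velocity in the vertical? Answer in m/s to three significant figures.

v̄ = (1.602 + 0.992) / 2 = 1.297 m/s

1.30 m/s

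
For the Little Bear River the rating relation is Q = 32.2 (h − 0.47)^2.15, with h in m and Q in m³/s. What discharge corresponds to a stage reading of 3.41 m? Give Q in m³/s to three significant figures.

Q = 32.2 × (3.41 − 0.47)^2.15 = 32.2 × 2.94^2.15 = 327.2 m³/s

327 m³/s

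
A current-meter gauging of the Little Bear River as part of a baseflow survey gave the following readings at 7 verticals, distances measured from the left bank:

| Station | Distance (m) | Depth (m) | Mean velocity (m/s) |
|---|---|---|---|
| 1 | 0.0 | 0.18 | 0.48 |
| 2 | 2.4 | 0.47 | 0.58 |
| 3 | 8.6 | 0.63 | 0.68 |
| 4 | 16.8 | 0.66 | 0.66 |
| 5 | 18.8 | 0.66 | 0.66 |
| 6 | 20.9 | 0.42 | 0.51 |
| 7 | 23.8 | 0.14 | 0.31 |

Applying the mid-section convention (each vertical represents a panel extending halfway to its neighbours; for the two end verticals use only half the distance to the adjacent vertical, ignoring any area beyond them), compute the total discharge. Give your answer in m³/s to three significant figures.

w_1 = (2.4 − 0.0)/2 = 1.2 m; q_1 = 0.48 × 0.18 × 1.2 = 0.1037 m³/s
w_2 = (8.6 − 0.0)/2 = 4.3 m; q_2 = 0.58 × 0.47 × 4.3 = 1.172 m³/s
w_3 = (16.8 − 2.4)/2 = 7.2 m; q_3 = 0.68 × 0.63 × 7.2 = 3.084 m³/s
w_4 = (18.8 − 8.6)/2 = 5.1 m; q_4 = 0.66 × 0.66 × 5.1 = 2.222 m³/s
w_5 = (20.9 − 16.8)/2 = 2.05 m; q_5 = 0.66 × 0.66 × 2.05 = 0.8930 m³/s
w_6 = (23.8 − 18.8)/2 = 2.5 m; q_6 = 0.51 × 0.42 × 2.5 = 0.5355 m³/s
w_7 = (23.8 − 20.9)/2 = 1.45 m; q_7 = 0.31 × 0.14 × 1.45 = 0.06293 m³/s
Q = Σ qᵢ = 8.073 m³/s

8.07 m³/s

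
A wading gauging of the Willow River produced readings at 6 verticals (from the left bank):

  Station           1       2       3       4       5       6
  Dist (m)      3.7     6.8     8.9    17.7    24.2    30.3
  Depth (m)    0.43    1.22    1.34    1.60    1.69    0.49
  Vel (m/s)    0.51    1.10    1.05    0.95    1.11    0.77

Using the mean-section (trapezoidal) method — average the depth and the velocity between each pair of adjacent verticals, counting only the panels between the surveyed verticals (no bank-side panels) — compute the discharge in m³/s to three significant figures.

35.1 m³/s

Panel 1-2: Δb = 3.1 m, d̄ = (0.43+1.22)/2 = 0.825, v̄ = (0.51+1.10)/2 = 0.805 → q = 3.1×0.825×0.805 = 2.059 m³/s
Panel 2-3: Δb = 2.1 m, d̄ = (1.22+1.34)/2 = 1.28, v̄ = (1.10+1.05)/2 = 1.075 → q = 2.1×1.28×1.075 = 2.890 m³/s
Panel 3-4: Δb = 8.8 m, d̄ = (1.34+1.60)/2 = 1.47, v̄ = (1.05+0.95)/2 = 1 → q = 8.8×1.47×1 = 12.94 m³/s
Panel 4-5: Δb = 6.5 m, d̄ = (1.60+1.69)/2 = 1.645, v̄ = (0.95+1.11)/2 = 1.03 → q = 6.5×1.645×1.03 = 11.01 m³/s
Panel 5-6: Δb = 6.1 m, d̄ = (1.69+0.49)/2 = 1.09, v̄ = (1.11+0.77)/2 = 0.94 → q = 6.1×1.09×0.94 = 6.250 m³/s
Q = Σ q = 35.15 m³/s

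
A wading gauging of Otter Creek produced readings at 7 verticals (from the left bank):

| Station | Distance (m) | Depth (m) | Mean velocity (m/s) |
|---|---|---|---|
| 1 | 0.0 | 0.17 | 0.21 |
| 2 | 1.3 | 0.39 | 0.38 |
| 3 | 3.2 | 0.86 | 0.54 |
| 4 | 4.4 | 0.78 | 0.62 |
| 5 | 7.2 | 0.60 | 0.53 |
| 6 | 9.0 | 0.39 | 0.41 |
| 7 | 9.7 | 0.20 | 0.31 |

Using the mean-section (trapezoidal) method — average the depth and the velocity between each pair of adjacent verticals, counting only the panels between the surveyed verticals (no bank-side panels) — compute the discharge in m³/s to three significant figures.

2.83 m³/s

Panel 1-2: Δb = 1.3 m, d̄ = (0.17+0.39)/2 = 0.28, v̄ = (0.21+0.38)/2 = 0.295 → q = 1.3×0.28×0.295 = 0.1074 m³/s
Panel 2-3: Δb = 1.9 m, d̄ = (0.39+0.86)/2 = 0.625, v̄ = (0.38+0.54)/2 = 0.46 → q = 1.9×0.625×0.46 = 0.5463 m³/s
Panel 3-4: Δb = 1.2 m, d̄ = (0.86+0.78)/2 = 0.82, v̄ = (0.54+0.62)/2 = 0.58 → q = 1.2×0.82×0.58 = 0.5707 m³/s
Panel 4-5: Δb = 2.8 m, d̄ = (0.78+0.60)/2 = 0.69, v̄ = (0.62+0.53)/2 = 0.575 → q = 2.8×0.69×0.575 = 1.111 m³/s
Panel 5-6: Δb = 1.8 m, d̄ = (0.60+0.39)/2 = 0.495, v̄ = (0.53+0.41)/2 = 0.47 → q = 1.8×0.495×0.47 = 0.4188 m³/s
Panel 6-7: Δb = 0.7 m, d̄ = (0.39+0.20)/2 = 0.295, v̄ = (0.41+0.31)/2 = 0.36 → q = 0.7×0.295×0.36 = 0.07434 m³/s
Q = Σ q = 2.828 m³/s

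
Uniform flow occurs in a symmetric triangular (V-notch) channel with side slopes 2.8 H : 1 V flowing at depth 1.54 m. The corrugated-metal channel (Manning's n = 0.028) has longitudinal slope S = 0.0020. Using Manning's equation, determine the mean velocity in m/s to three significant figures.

1.29 m/s

A = z·y² = 2.8×1.54² = 6.640 m²
P = 2y√(1+z²) = 2×1.54×√(1+2.8²) = 9.157 m
R = A/P = 6.640/9.157 = 0.7251 m
Q = (1/n)·A·R^(2/3)·S^(1/2) = (1/0.028) × 6.640 × 0.7251^(2/3) × 0.0020^(1/2) = 8.561 m³/s
V = Q/A = 8.561/6.640 = 1.289 m/s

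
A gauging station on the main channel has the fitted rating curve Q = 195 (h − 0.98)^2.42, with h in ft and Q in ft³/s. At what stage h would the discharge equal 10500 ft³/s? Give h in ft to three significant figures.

h − h₀ = (Q/C)^(1/b) = (10500/195)^(1/2.42) = 5.192 ft
h = 0.98 + 5.192 = 6.172 ft

6.17 ft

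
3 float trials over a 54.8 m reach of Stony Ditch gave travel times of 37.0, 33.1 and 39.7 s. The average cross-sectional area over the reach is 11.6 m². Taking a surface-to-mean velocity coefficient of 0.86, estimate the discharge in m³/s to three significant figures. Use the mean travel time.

14.9 m³/s

t̄ = (37.0 + 33.1 + 39.7) / 3 = 36.6 s
v_surface = L / t̄ = 54.8 / 36.6 = 1.497 m/s
v_mean = 0.86 × 1.497 = 1.288 m/s
Q = A × v_mean = 11.6 × 1.288 = 14.94 m³/s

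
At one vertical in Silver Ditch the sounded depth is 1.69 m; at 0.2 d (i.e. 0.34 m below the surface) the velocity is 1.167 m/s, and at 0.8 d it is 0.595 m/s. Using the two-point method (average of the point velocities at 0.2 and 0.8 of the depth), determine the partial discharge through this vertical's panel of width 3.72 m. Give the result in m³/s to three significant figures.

v̄ = (1.167 + 0.595) / 2 = 0.8810 m/s
q = v̄ × d × w = 0.8810 × 1.69 × 3.72 = 5.539 m³/s

5.54 m³/s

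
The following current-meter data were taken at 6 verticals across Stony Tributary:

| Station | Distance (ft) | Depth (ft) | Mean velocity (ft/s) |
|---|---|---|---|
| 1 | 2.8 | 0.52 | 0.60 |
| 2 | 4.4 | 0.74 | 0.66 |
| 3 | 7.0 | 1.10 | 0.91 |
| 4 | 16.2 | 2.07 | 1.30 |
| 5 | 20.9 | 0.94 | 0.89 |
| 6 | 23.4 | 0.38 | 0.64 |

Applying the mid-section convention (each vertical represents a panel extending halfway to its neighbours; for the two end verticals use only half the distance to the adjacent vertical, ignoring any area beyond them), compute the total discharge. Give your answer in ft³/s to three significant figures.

29.2 ft³/s

w_1 = (4.4 − 2.8)/2 = 0.8 ft; q_1 = 0.60 × 0.52 × 0.8 = 0.2496 ft³/s
w_2 = (7.0 − 2.8)/2 = 2.1 ft; q_2 = 0.66 × 0.74 × 2.1 = 1.026 ft³/s
w_3 = (16.2 − 4.4)/2 = 5.9 ft; q_3 = 0.91 × 1.10 × 5.9 = 5.906 ft³/s
w_4 = (20.9 − 7.0)/2 = 6.95 ft; q_4 = 1.30 × 2.07 × 6.95 = 18.70 ft³/s
w_5 = (23.4 − 16.2)/2 = 3.6 ft; q_5 = 0.89 × 0.94 × 3.6 = 3.012 ft³/s
w_6 = (23.4 − 20.9)/2 = 1.25 ft; q_6 = 0.64 × 0.38 × 1.25 = 0.3040 ft³/s
Q = Σ qᵢ = 29.20 ft³/s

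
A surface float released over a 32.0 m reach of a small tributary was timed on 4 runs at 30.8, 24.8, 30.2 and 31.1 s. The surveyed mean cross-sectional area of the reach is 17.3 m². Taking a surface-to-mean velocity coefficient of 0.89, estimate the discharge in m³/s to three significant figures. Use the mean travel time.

t̄ = (30.8 + 24.8 + 30.2 + 31.1) / 4 = 29.225 s
v_surface = L / t̄ = 32.0 / 29.225 = 1.095 m/s
v_mean = 0.89 × 1.095 = 0.9745 m/s
Q = A × v_mean = 17.3 × 0.9745 = 16.86 m³/s

16.9 m³/s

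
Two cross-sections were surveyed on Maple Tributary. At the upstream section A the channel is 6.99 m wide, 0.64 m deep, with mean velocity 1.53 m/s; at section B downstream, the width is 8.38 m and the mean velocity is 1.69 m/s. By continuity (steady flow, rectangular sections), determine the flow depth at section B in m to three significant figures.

0.483 m

Q = A₁V₁ = (6.99×0.64) × 1.53 = 6.845 m³/s
d₂ = Q/(b₂ V₂) = 6.845/(8.38×1.69) = 0.4833 m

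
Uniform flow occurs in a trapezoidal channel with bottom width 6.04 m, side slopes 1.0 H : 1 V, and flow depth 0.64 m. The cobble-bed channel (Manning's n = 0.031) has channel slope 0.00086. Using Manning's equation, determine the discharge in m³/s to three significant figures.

A = (b + z·y)·y = (6.04 + 1.0×0.64)×0.64 = 4.275 m²
P = b + 2y√(1+z²) = 6.04 + 2×0.64×√(1+1.0²) = 7.850 m
R = A/P = 4.275/7.850 = 0.5446 m
Q = (1/n)·A·R^(2/3)·S^(1/2) = (1/0.031) × 4.275 × 0.5446^(2/3) × 0.00086^(1/2) = 2.697 m³/s

2.70 m³/s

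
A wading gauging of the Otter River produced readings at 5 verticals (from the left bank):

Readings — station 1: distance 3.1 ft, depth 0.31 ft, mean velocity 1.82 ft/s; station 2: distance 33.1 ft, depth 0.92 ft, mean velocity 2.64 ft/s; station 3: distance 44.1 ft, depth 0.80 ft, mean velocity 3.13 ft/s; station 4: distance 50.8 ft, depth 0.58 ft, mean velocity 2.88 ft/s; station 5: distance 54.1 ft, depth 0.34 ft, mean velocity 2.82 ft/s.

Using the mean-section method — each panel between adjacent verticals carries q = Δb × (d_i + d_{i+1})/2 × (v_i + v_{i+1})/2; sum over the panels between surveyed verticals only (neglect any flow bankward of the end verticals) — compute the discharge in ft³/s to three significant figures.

Panel 1-2: Δb = 30 ft, d̄ = (0.31+0.92)/2 = 0.615, v̄ = (1.82+2.64)/2 = 2.23 → q = 30×0.615×2.23 = 41.14 ft³/s
Panel 2-3: Δb = 11 ft, d̄ = (0.92+0.80)/2 = 0.86, v̄ = (2.64+3.13)/2 = 2.885 → q = 11×0.86×2.885 = 27.29 ft³/s
Panel 3-4: Δb = 6.7 ft, d̄ = (0.80+0.58)/2 = 0.69, v̄ = (3.13+2.88)/2 = 3.005 → q = 6.7×0.69×3.005 = 13.89 ft³/s
Panel 4-5: Δb = 3.3 ft, d̄ = (0.58+0.34)/2 = 0.46, v̄ = (2.88+2.82)/2 = 2.85 → q = 3.3×0.46×2.85 = 4.326 ft³/s
Q = Σ q = 86.65 ft³/s

86.7 ft³/s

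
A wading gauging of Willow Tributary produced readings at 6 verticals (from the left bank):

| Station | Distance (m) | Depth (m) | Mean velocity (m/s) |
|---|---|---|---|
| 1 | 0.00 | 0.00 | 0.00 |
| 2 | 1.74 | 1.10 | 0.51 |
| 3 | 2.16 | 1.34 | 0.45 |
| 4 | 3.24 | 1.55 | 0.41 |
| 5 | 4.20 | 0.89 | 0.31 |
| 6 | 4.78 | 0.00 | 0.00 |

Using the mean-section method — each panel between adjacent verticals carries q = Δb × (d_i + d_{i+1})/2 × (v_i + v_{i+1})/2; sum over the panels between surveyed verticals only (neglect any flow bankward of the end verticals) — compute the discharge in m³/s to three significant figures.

1.62 m³/s

Panel 1-2: Δb = 1.74 m, d̄ = (0.00+1.10)/2 = 0.55, v̄ = (0.00+0.51)/2 = 0.255 → q = 1.74×0.55×0.255 = 0.2440 m³/s
Panel 2-3: Δb = 0.42 m, d̄ = (1.10+1.34)/2 = 1.22, v̄ = (0.51+0.45)/2 = 0.48 → q = 0.42×1.22×0.48 = 0.2460 m³/s
Panel 3-4: Δb = 1.08 m, d̄ = (1.34+1.55)/2 = 1.445, v̄ = (0.45+0.41)/2 = 0.43 → q = 1.08×1.445×0.43 = 0.6711 m³/s
Panel 4-5: Δb = 0.96 m, d̄ = (1.55+0.89)/2 = 1.22, v̄ = (0.41+0.31)/2 = 0.36 → q = 0.96×1.22×0.36 = 0.4216 m³/s
Panel 5-6: Δb = 0.58 m, d̄ = (0.89+0.00)/2 = 0.445, v̄ = (0.31+0.00)/2 = 0.155 → q = 0.58×0.445×0.155 = 0.04001 m³/s
Q = Σ q = 1.623 m³/s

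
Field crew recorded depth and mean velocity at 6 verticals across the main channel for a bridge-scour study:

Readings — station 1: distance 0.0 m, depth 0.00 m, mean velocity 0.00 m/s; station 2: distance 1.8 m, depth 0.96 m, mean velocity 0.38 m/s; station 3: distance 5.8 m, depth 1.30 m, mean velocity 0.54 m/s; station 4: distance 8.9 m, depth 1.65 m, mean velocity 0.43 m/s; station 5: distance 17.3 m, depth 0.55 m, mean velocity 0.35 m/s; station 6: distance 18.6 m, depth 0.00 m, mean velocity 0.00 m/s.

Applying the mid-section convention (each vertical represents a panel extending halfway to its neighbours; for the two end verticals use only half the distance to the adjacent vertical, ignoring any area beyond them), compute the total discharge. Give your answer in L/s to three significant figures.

w_2 = (5.8 − 0.0)/2 = 2.9 m; q_2 = 0.38 × 0.96 × 2.9 = 1.058 m³/s
w_3 = (8.9 − 1.8)/2 = 3.55 m; q_3 = 0.54 × 1.30 × 3.55 = 2.492 m³/s
w_4 = (17.3 − 5.8)/2 = 5.75 m; q_4 = 0.43 × 1.65 × 5.75 = 4.080 m³/s
w_5 = (18.6 − 8.9)/2 = 4.85 m; q_5 = 0.35 × 0.55 × 4.85 = 0.9336 m³/s
Stations 1, 6 contribute zero (depth or velocity is 0).
Q = Σ qᵢ = 8.563 m³/s
= 8.563 × 1000 = 8563 L/s

8560 L/s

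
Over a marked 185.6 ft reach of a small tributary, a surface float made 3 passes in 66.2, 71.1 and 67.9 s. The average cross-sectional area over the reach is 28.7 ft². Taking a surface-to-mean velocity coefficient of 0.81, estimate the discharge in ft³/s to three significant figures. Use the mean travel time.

63.1 ft³/s

t̄ = (66.2 + 71.1 + 67.9) / 3 = 68.4 s
v_surface = L / t̄ = 185.6 / 68.4 = 2.713 ft/s
v_mean = 0.81 × 2.713 = 2.198 ft/s
Q = A × v_mean = 28.7 × 2.198 = 63.08 ft³/s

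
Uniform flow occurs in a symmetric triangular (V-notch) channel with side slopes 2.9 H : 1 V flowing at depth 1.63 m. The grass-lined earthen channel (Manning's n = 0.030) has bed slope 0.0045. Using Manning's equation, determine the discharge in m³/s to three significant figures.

14.5 m³/s

A = z·y² = 2.9×1.63² = 7.705 m²
P = 2y√(1+z²) = 2×1.63×√(1+2.9²) = 10.00 m
R = A/P = 7.705/10.00 = 0.7705 m
Q = (1/n)·A·R^(2/3)·S^(1/2) = (1/0.030) × 7.705 × 0.7705^(2/3) × 0.0045^(1/2) = 14.48 m³/s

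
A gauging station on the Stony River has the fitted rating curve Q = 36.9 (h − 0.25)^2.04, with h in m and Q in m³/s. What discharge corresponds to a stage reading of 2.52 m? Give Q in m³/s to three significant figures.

196 m³/s

Q = 36.9 × (2.52 − 0.25)^2.04 = 36.9 × 2.27^2.04 = 196.5 m³/s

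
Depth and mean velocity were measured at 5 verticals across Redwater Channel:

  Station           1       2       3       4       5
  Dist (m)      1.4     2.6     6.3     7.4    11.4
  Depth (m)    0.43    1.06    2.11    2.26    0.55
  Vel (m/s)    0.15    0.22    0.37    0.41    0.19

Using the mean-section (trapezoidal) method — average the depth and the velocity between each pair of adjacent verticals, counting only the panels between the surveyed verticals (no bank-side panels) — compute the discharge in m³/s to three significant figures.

Panel 1-2: Δb = 1.2 m, d̄ = (0.43+1.06)/2 = 0.745, v̄ = (0.15+0.22)/2 = 0.185 → q = 1.2×0.745×0.185 = 0.1654 m³/s
Panel 2-3: Δb = 3.7 m, d̄ = (1.06+2.11)/2 = 1.585, v̄ = (0.22+0.37)/2 = 0.295 → q = 3.7×1.585×0.295 = 1.730 m³/s
Panel 3-4: Δb = 1.1 m, d̄ = (2.11+2.26)/2 = 2.185, v̄ = (0.37+0.41)/2 = 0.39 → q = 1.1×2.185×0.39 = 0.9374 m³/s
Panel 4-5: Δb = 4 m, d̄ = (2.26+0.55)/2 = 1.405, v̄ = (0.41+0.19)/2 = 0.3 → q = 4×1.405×0.3 = 1.686 m³/s
Q = Σ q = 4.519 m³/s

4.52 m³/s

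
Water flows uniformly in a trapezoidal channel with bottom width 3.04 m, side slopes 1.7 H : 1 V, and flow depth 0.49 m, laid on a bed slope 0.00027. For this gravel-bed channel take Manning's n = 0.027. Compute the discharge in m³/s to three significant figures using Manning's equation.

0.608 m³/s

A = (b + z·y)·y = (3.04 + 1.7×0.49)×0.49 = 1.898 m²
P = b + 2y√(1+z²) = 3.04 + 2×0.49×√(1+1.7²) = 4.973 m
R = A/P = 1.898/4.973 = 0.3816 m
Q = (1/n)·A·R^(2/3)·S^(1/2) = (1/0.027) × 1.898 × 0.3816^(2/3) × 0.00027^(1/2) = 0.6076 m³/s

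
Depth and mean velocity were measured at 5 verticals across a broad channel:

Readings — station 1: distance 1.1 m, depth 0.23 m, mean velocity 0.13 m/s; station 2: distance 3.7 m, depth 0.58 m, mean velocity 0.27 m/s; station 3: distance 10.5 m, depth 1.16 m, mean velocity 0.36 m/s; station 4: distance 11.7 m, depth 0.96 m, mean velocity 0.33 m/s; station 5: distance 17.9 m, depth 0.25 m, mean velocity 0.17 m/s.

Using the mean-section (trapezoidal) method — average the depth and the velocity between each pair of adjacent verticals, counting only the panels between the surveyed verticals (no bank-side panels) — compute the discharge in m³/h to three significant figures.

12400 m³/h

Panel 1-2: Δb = 2.6 m, d̄ = (0.23+0.58)/2 = 0.405, v̄ = (0.13+0.27)/2 = 0.2 → q = 2.6×0.405×0.2 = 0.2106 m³/s
Panel 2-3: Δb = 6.8 m, d̄ = (0.58+1.16)/2 = 0.87, v̄ = (0.27+0.36)/2 = 0.315 → q = 6.8×0.87×0.315 = 1.864 m³/s
Panel 3-4: Δb = 1.2 m, d̄ = (1.16+0.96)/2 = 1.06, v̄ = (0.36+0.33)/2 = 0.345 → q = 1.2×1.06×0.345 = 0.4388 m³/s
Panel 4-5: Δb = 6.2 m, d̄ = (0.96+0.25)/2 = 0.605, v̄ = (0.33+0.17)/2 = 0.25 → q = 6.2×0.605×0.25 = 0.9378 m³/s
Q = Σ q = 3.451 m³/s
= 3.451 × 3600 = 12420 m³/h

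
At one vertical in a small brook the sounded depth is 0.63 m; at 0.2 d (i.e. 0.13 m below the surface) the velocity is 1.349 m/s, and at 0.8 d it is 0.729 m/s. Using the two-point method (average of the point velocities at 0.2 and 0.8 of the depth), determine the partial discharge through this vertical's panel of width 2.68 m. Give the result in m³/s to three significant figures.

1.75 m³/s

v̄ = (1.349 + 0.729) / 2 = 1.039 m/s
q = v̄ × d × w = 1.039 × 0.63 × 2.68 = 1.754 m³/s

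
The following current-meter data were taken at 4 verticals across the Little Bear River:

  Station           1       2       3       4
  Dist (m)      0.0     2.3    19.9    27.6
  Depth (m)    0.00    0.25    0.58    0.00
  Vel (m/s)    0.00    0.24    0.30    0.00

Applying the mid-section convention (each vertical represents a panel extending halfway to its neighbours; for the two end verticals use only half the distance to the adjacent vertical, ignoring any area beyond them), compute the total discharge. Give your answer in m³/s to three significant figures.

2.80 m³/s

w_2 = (19.9 − 0.0)/2 = 9.95 m; q_2 = 0.24 × 0.25 × 9.95 = 0.5970 m³/s
w_3 = (27.6 − 2.3)/2 = 12.65 m; q_3 = 0.30 × 0.58 × 12.65 = 2.201 m³/s
Stations 1, 4 contribute zero (depth or velocity is 0).
Q = Σ qᵢ = 2.798 m³/s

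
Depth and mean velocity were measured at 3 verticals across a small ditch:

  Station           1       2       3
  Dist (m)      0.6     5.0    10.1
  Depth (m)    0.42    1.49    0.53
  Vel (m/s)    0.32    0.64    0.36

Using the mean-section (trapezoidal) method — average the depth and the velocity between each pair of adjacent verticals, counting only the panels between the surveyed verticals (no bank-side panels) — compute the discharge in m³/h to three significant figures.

16500 m³/h

Panel 1-2: Δb = 4.4 m, d̄ = (0.42+1.49)/2 = 0.955, v̄ = (0.32+0.64)/2 = 0.48 → q = 4.4×0.955×0.48 = 2.017 m³/s
Panel 2-3: Δb = 5.1 m, d̄ = (1.49+0.53)/2 = 1.01, v̄ = (0.64+0.36)/2 = 0.5 → q = 5.1×1.01×0.5 = 2.576 m³/s
Q = Σ q = 4.592 m³/s
= 4.592 × 3600 = 16530 m³/h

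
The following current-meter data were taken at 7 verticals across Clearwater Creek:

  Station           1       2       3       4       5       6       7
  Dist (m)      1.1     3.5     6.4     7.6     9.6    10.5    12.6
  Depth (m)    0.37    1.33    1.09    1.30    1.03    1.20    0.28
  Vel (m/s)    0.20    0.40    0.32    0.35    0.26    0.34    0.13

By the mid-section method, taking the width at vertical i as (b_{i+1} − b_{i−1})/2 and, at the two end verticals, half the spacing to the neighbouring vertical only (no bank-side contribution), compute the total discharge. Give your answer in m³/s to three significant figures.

w_1 = (3.5 − 1.1)/2 = 1.2 m; q_1 = 0.20 × 0.37 × 1.2 = 0.08880 m³/s
w_2 = (6.4 − 1.1)/2 = 2.65 m; q_2 = 0.40 × 1.33 × 2.65 = 1.410 m³/s
w_3 = (7.6 − 3.5)/2 = 2.05 m; q_3 = 0.32 × 1.09 × 2.05 = 0.7150 m³/s
w_4 = (9.6 − 6.4)/2 = 1.6 m; q_4 = 0.35 × 1.30 × 1.6 = 0.7280 m³/s
w_5 = (10.5 − 7.6)/2 = 1.45 m; q_5 = 0.26 × 1.03 × 1.45 = 0.3883 m³/s
w_6 = (12.6 − 9.6)/2 = 1.5 m; q_6 = 0.34 × 1.20 × 1.5 = 0.6120 m³/s
w_7 = (12.6 − 10.5)/2 = 1.05 m; q_7 = 0.13 × 0.28 × 1.05 = 0.03822 m³/s
Q = Σ qᵢ = 3.980 m³/s

3.98 m³/s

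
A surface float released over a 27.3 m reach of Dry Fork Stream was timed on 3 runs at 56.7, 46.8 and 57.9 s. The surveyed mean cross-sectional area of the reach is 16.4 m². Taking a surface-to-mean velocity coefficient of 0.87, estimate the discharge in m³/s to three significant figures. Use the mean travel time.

t̄ = (56.7 + 46.8 + 57.9) / 3 = 53.8 s
v_surface = L / t̄ = 27.3 / 53.8 = 0.5074 m/s
v_mean = 0.87 × 0.5074 = 0.4415 m/s
Q = A × v_mean = 16.4 × 0.4415 = 7.240 m³/s

7.24 m³/s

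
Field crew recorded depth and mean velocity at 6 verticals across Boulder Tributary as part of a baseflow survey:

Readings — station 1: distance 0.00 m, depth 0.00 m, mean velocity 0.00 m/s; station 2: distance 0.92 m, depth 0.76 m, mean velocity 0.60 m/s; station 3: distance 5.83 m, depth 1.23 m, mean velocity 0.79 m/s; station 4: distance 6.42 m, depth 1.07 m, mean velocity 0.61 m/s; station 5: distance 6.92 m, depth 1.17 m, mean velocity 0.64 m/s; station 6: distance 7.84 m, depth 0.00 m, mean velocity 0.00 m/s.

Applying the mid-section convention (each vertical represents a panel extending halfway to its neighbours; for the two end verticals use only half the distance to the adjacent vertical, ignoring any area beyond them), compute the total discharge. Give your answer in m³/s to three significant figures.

w_2 = (5.83 − 0.00)/2 = 2.915 m; q_2 = 0.60 × 0.76 × 2.915 = 1.329 m³/s
w_3 = (6.42 − 0.92)/2 = 2.75 m; q_3 = 0.79 × 1.23 × 2.75 = 2.672 m³/s
w_4 = (6.92 − 5.83)/2 = 0.545 m; q_4 = 0.61 × 1.07 × 0.545 = 0.3557 m³/s
w_5 = (7.84 − 6.42)/2 = 0.71 m; q_5 = 0.64 × 1.17 × 0.71 = 0.5316 m³/s
Stations 1, 6 contribute zero (depth or velocity is 0).
Q = Σ qᵢ = 4.889 m³/s

4.89 m³/s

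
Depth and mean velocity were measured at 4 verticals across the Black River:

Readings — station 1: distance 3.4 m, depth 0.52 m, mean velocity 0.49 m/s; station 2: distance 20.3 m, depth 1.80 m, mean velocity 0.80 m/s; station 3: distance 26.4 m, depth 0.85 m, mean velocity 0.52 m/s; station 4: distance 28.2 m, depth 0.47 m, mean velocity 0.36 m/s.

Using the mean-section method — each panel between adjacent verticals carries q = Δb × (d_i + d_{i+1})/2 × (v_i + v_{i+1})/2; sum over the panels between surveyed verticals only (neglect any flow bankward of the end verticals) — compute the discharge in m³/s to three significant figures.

18.5 m³/s

Panel 1-2: Δb = 16.9 m, d̄ = (0.52+1.80)/2 = 1.16, v̄ = (0.49+0.80)/2 = 0.645 → q = 16.9×1.16×0.645 = 12.64 m³/s
Panel 2-3: Δb = 6.1 m, d̄ = (1.80+0.85)/2 = 1.325, v̄ = (0.80+0.52)/2 = 0.66 → q = 6.1×1.325×0.66 = 5.334 m³/s
Panel 3-4: Δb = 1.8 m, d̄ = (0.85+0.47)/2 = 0.66, v̄ = (0.52+0.36)/2 = 0.44 → q = 1.8×0.66×0.44 = 0.5227 m³/s
Q = Σ q = 18.50 m³/s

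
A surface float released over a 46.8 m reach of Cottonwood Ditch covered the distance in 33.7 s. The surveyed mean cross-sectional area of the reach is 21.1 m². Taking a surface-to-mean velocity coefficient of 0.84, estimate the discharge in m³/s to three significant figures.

24.6 m³/s

v_surface = L / t̄ = 46.8 / 33.7 = 1.389 m/s
v_mean = 0.84 × 1.389 = 1.167 m/s
Q = A × v_mean = 21.1 × 1.167 = 24.61 m³/s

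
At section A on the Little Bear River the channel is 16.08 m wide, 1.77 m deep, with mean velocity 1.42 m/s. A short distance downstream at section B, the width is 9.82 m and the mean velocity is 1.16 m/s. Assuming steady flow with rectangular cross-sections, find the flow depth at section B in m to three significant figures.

Q = A₁V₁ = (16.08×1.77) × 1.42 = 40.42 m³/s
d₂ = Q/(b₂ V₂) = 40.42/(9.82×1.16) = 3.548 m

3.55 m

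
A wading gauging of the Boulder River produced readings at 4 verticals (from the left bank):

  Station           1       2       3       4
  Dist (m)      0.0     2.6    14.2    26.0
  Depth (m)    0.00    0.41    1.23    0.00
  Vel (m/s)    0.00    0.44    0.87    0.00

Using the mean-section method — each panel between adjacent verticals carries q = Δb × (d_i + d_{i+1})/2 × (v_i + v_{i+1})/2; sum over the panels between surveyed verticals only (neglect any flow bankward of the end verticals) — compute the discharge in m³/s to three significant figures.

Panel 1-2: Δb = 2.6 m, d̄ = (0.00+0.41)/2 = 0.205, v̄ = (0.00+0.44)/2 = 0.22 → q = 2.6×0.205×0.22 = 0.1173 m³/s
Panel 2-3: Δb = 11.6 m, d̄ = (0.41+1.23)/2 = 0.82, v̄ = (0.44+0.87)/2 = 0.655 → q = 11.6×0.82×0.655 = 6.230 m³/s
Panel 3-4: Δb = 11.8 m, d̄ = (1.23+0.00)/2 = 0.615, v̄ = (0.87+0.00)/2 = 0.435 → q = 11.8×0.615×0.435 = 3.157 m³/s
Q = Σ q = 9.504 m³/s

9.50 m³/s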